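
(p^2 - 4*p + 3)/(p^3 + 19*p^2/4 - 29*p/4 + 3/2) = 4*(p - 3)/(4*p^2 + 23*p - 6)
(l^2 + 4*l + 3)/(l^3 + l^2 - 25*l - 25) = (l + 3)/(l^2 - 25)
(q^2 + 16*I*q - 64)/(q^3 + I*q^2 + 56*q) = (q + 8*I)/(q*(q - 7*I))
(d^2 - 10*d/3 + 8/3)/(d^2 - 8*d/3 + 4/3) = (3*d - 4)/(3*d - 2)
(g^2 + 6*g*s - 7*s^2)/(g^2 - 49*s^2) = (-g + s)/(-g + 7*s)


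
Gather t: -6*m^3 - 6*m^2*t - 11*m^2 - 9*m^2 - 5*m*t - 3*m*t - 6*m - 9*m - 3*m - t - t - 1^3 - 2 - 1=-6*m^3 - 20*m^2 - 18*m + t*(-6*m^2 - 8*m - 2) - 4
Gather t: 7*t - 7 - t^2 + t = -t^2 + 8*t - 7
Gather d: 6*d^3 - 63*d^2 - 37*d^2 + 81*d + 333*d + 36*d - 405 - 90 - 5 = 6*d^3 - 100*d^2 + 450*d - 500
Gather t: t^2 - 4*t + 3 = t^2 - 4*t + 3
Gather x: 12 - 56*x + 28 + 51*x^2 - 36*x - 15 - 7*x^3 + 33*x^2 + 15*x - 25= -7*x^3 + 84*x^2 - 77*x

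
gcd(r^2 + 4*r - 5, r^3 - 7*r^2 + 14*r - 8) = r - 1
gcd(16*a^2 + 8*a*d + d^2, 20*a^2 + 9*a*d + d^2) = 4*a + d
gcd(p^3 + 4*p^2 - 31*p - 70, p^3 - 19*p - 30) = p^2 - 3*p - 10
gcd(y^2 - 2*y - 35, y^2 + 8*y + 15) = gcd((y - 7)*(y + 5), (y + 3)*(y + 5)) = y + 5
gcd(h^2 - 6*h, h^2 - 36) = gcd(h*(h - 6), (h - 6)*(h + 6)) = h - 6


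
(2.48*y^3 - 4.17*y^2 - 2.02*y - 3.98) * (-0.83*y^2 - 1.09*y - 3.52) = -2.0584*y^5 + 0.757899999999999*y^4 - 2.5077*y^3 + 20.1836*y^2 + 11.4486*y + 14.0096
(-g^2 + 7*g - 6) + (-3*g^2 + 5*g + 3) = -4*g^2 + 12*g - 3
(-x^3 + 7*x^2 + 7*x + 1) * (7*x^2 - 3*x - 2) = -7*x^5 + 52*x^4 + 30*x^3 - 28*x^2 - 17*x - 2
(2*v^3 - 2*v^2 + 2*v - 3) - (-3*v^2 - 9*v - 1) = 2*v^3 + v^2 + 11*v - 2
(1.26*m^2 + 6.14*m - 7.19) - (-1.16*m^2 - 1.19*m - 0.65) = 2.42*m^2 + 7.33*m - 6.54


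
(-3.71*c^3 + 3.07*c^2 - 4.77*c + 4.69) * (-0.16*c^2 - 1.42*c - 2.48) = 0.5936*c^5 + 4.777*c^4 + 5.6046*c^3 - 1.5906*c^2 + 5.1698*c - 11.6312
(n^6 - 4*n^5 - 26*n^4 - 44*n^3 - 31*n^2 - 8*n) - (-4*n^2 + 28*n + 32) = n^6 - 4*n^5 - 26*n^4 - 44*n^3 - 27*n^2 - 36*n - 32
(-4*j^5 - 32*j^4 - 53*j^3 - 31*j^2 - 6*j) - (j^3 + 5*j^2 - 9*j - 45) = -4*j^5 - 32*j^4 - 54*j^3 - 36*j^2 + 3*j + 45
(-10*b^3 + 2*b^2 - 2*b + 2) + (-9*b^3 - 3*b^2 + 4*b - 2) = -19*b^3 - b^2 + 2*b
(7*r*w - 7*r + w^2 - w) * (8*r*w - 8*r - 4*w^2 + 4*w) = 56*r^2*w^2 - 112*r^2*w + 56*r^2 - 20*r*w^3 + 40*r*w^2 - 20*r*w - 4*w^4 + 8*w^3 - 4*w^2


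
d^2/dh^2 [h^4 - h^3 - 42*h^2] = 12*h^2 - 6*h - 84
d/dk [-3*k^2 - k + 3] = -6*k - 1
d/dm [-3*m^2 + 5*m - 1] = 5 - 6*m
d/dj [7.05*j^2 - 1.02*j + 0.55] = 14.1*j - 1.02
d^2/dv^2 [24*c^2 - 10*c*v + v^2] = 2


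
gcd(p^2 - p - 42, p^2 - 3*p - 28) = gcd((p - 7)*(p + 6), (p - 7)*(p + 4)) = p - 7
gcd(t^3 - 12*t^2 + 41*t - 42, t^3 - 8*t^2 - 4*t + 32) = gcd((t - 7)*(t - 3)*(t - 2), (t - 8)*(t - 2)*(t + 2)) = t - 2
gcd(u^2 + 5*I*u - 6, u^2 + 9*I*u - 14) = u + 2*I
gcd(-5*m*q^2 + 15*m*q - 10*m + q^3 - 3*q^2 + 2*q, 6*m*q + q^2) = 1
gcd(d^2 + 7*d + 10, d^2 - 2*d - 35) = d + 5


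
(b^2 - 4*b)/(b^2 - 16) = b/(b + 4)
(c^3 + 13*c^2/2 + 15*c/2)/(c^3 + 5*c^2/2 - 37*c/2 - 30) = c/(c - 4)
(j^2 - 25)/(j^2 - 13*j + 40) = (j + 5)/(j - 8)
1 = 1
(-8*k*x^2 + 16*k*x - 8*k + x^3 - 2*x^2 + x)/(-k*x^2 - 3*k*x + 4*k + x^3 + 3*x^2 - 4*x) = (-8*k*x + 8*k + x^2 - x)/(-k*x - 4*k + x^2 + 4*x)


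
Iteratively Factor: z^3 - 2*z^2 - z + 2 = (z - 1)*(z^2 - z - 2) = (z - 1)*(z + 1)*(z - 2)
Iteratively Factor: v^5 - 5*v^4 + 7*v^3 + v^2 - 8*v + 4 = (v - 2)*(v^4 - 3*v^3 + v^2 + 3*v - 2) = (v - 2)^2*(v^3 - v^2 - v + 1) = (v - 2)^2*(v - 1)*(v^2 - 1) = (v - 2)^2*(v - 1)*(v + 1)*(v - 1)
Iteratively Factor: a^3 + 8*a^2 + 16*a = (a)*(a^2 + 8*a + 16) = a*(a + 4)*(a + 4)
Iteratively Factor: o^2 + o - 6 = (o - 2)*(o + 3)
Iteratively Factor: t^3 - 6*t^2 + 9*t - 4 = (t - 1)*(t^2 - 5*t + 4) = (t - 1)^2*(t - 4)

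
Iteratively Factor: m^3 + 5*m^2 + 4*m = (m + 1)*(m^2 + 4*m) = m*(m + 1)*(m + 4)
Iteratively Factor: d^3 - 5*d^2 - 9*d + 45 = (d - 5)*(d^2 - 9) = (d - 5)*(d - 3)*(d + 3)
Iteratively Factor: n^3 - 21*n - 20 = (n - 5)*(n^2 + 5*n + 4) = (n - 5)*(n + 1)*(n + 4)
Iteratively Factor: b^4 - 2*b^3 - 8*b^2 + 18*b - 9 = (b - 3)*(b^3 + b^2 - 5*b + 3) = (b - 3)*(b + 3)*(b^2 - 2*b + 1) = (b - 3)*(b - 1)*(b + 3)*(b - 1)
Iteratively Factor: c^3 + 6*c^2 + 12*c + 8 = (c + 2)*(c^2 + 4*c + 4) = (c + 2)^2*(c + 2)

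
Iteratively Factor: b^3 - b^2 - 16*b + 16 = (b - 4)*(b^2 + 3*b - 4) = (b - 4)*(b + 4)*(b - 1)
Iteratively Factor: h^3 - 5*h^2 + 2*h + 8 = (h - 2)*(h^2 - 3*h - 4) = (h - 2)*(h + 1)*(h - 4)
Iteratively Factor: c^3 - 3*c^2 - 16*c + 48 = (c + 4)*(c^2 - 7*c + 12) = (c - 3)*(c + 4)*(c - 4)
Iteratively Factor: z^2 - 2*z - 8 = (z - 4)*(z + 2)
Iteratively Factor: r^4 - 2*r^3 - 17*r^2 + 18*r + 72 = (r - 3)*(r^3 + r^2 - 14*r - 24) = (r - 3)*(r + 2)*(r^2 - r - 12) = (r - 3)*(r + 2)*(r + 3)*(r - 4)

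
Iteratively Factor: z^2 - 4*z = (z - 4)*(z)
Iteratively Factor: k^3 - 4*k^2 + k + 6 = (k - 3)*(k^2 - k - 2) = (k - 3)*(k - 2)*(k + 1)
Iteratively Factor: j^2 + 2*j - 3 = (j - 1)*(j + 3)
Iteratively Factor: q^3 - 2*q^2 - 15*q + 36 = (q - 3)*(q^2 + q - 12) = (q - 3)^2*(q + 4)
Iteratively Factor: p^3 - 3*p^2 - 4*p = (p + 1)*(p^2 - 4*p) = (p - 4)*(p + 1)*(p)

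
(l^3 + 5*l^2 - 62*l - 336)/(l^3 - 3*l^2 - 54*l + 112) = (l + 6)/(l - 2)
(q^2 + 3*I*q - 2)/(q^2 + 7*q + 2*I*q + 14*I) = (q + I)/(q + 7)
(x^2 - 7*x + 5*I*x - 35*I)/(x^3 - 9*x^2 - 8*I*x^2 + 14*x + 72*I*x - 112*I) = (x + 5*I)/(x^2 + x*(-2 - 8*I) + 16*I)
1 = 1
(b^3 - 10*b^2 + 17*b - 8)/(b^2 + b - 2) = (b^2 - 9*b + 8)/(b + 2)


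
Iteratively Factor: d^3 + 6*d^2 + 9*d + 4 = (d + 1)*(d^2 + 5*d + 4) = (d + 1)^2*(d + 4)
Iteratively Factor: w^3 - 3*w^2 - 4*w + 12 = (w - 2)*(w^2 - w - 6) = (w - 3)*(w - 2)*(w + 2)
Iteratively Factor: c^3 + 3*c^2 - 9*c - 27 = (c - 3)*(c^2 + 6*c + 9) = (c - 3)*(c + 3)*(c + 3)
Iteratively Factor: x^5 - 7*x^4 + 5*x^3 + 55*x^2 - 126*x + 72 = (x - 2)*(x^4 - 5*x^3 - 5*x^2 + 45*x - 36) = (x - 3)*(x - 2)*(x^3 - 2*x^2 - 11*x + 12) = (x - 3)*(x - 2)*(x - 1)*(x^2 - x - 12) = (x - 3)*(x - 2)*(x - 1)*(x + 3)*(x - 4)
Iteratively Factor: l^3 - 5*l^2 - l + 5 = (l + 1)*(l^2 - 6*l + 5) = (l - 1)*(l + 1)*(l - 5)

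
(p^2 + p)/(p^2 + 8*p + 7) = p/(p + 7)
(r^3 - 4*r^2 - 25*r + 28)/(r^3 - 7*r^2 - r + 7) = (r + 4)/(r + 1)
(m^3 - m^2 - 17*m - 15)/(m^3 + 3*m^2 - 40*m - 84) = (m^3 - m^2 - 17*m - 15)/(m^3 + 3*m^2 - 40*m - 84)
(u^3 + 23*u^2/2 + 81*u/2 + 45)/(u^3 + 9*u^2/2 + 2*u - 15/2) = (u + 6)/(u - 1)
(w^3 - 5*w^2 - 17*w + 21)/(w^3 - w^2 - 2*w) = (-w^3 + 5*w^2 + 17*w - 21)/(w*(-w^2 + w + 2))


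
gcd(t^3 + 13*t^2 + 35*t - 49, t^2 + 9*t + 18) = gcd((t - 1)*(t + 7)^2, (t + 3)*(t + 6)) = 1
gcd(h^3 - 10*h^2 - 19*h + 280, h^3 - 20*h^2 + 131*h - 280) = h^2 - 15*h + 56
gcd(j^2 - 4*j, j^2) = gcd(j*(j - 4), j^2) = j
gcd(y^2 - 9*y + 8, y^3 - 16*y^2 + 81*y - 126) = 1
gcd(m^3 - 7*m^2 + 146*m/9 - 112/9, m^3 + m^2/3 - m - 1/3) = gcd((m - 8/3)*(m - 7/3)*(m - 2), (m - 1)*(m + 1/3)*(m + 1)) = 1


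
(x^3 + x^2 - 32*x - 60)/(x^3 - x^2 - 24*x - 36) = (x + 5)/(x + 3)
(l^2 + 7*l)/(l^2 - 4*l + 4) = l*(l + 7)/(l^2 - 4*l + 4)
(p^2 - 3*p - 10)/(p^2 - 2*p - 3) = (-p^2 + 3*p + 10)/(-p^2 + 2*p + 3)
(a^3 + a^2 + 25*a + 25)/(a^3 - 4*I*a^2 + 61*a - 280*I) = (a^2 + a*(1 + 5*I) + 5*I)/(a^2 + I*a + 56)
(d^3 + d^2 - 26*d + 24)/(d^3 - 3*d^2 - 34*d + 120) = (d - 1)/(d - 5)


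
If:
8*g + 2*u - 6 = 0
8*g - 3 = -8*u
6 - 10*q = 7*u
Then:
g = 7/8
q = 19/20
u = -1/2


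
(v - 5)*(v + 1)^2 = v^3 - 3*v^2 - 9*v - 5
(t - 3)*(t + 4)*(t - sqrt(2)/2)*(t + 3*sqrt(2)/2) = t^4 + t^3 + sqrt(2)*t^3 - 27*t^2/2 + sqrt(2)*t^2 - 12*sqrt(2)*t - 3*t/2 + 18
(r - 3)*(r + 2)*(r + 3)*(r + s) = r^4 + r^3*s + 2*r^3 + 2*r^2*s - 9*r^2 - 9*r*s - 18*r - 18*s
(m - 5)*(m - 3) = m^2 - 8*m + 15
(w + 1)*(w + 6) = w^2 + 7*w + 6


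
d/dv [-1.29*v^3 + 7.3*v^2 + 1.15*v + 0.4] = -3.87*v^2 + 14.6*v + 1.15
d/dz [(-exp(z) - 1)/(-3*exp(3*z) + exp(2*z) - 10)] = (-(exp(z) + 1)*(9*exp(z) - 2)*exp(z) + 3*exp(3*z) - exp(2*z) + 10)*exp(z)/(3*exp(3*z) - exp(2*z) + 10)^2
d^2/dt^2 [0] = 0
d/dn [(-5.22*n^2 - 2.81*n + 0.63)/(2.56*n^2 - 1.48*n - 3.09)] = (14.9192*n^2 + 29.034*n + 9.6153)/(6.5536*n^4 - 7.5776*n^3 - 13.6304*n^2 + 9.1464*n + 9.5481)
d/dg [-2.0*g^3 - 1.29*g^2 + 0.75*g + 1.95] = -6.0*g^2 - 2.58*g + 0.75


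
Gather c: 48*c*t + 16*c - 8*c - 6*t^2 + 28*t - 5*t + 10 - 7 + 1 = c*(48*t + 8) - 6*t^2 + 23*t + 4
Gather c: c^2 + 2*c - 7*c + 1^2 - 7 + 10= c^2 - 5*c + 4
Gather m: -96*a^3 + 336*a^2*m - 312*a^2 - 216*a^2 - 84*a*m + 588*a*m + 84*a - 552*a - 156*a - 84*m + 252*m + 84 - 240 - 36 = -96*a^3 - 528*a^2 - 624*a + m*(336*a^2 + 504*a + 168) - 192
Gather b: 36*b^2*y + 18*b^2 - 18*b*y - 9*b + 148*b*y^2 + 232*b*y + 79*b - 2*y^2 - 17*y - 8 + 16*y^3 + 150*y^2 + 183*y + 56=b^2*(36*y + 18) + b*(148*y^2 + 214*y + 70) + 16*y^3 + 148*y^2 + 166*y + 48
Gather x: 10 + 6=16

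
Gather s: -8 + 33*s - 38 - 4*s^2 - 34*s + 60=-4*s^2 - s + 14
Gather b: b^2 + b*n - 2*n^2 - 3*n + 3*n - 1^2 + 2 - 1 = b^2 + b*n - 2*n^2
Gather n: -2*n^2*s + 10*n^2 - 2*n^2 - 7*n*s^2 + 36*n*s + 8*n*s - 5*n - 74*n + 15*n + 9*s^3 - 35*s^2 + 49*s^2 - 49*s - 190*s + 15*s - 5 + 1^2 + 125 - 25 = n^2*(8 - 2*s) + n*(-7*s^2 + 44*s - 64) + 9*s^3 + 14*s^2 - 224*s + 96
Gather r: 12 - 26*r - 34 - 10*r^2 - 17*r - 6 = -10*r^2 - 43*r - 28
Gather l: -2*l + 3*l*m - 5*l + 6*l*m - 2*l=l*(9*m - 9)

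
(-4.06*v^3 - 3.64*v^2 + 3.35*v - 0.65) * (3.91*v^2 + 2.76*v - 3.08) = -15.8746*v^5 - 25.438*v^4 + 15.5569*v^3 + 17.9157*v^2 - 12.112*v + 2.002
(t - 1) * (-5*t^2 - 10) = -5*t^3 + 5*t^2 - 10*t + 10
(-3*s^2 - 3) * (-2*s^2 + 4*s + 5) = 6*s^4 - 12*s^3 - 9*s^2 - 12*s - 15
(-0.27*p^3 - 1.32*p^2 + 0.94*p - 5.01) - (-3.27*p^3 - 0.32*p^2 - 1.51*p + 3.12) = 3.0*p^3 - 1.0*p^2 + 2.45*p - 8.13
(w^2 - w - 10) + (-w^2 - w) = -2*w - 10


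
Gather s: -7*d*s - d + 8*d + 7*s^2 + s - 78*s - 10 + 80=7*d + 7*s^2 + s*(-7*d - 77) + 70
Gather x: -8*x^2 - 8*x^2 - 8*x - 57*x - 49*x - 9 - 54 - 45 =-16*x^2 - 114*x - 108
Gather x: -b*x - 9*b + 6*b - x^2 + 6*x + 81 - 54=-3*b - x^2 + x*(6 - b) + 27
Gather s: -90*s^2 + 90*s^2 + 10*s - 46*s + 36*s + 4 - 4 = 0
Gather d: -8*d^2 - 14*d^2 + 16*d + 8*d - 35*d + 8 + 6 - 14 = -22*d^2 - 11*d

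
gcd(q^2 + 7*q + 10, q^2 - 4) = q + 2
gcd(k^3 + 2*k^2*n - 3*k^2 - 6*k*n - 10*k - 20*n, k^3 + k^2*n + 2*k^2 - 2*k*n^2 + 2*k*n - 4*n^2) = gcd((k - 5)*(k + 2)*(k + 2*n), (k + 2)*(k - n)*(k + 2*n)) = k^2 + 2*k*n + 2*k + 4*n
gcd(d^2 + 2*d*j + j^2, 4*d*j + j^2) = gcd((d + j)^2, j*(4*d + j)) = 1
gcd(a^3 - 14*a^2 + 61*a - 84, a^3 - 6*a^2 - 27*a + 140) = a^2 - 11*a + 28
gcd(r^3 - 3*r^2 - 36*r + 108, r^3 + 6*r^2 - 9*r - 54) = r^2 + 3*r - 18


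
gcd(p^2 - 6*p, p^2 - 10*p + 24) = p - 6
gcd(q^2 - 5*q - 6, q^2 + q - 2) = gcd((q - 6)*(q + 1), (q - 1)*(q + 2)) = 1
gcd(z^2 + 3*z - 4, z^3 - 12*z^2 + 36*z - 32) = 1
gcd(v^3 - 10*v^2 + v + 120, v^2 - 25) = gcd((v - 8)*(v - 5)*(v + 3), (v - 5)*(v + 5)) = v - 5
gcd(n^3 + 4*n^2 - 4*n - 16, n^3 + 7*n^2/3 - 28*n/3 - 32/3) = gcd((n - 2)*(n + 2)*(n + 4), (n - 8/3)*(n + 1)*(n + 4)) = n + 4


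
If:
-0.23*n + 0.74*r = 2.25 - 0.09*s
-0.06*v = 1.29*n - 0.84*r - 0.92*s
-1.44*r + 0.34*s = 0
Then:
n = 29.8576090180955 - 0.18847028577079*v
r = 8.13185998220113 - 0.0386631068921191*v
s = 34.440818748146 - 0.163749629190151*v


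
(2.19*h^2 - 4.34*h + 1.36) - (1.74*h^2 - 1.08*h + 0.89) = 0.45*h^2 - 3.26*h + 0.47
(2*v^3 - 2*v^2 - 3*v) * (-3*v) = -6*v^4 + 6*v^3 + 9*v^2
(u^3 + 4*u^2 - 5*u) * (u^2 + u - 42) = u^5 + 5*u^4 - 43*u^3 - 173*u^2 + 210*u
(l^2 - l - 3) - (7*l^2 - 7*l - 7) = -6*l^2 + 6*l + 4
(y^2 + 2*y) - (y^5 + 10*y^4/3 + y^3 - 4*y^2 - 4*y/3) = -y^5 - 10*y^4/3 - y^3 + 5*y^2 + 10*y/3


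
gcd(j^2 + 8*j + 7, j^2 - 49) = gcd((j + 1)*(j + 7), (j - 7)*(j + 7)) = j + 7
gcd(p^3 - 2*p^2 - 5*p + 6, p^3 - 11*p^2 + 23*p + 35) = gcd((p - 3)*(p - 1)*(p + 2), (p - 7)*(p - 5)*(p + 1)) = 1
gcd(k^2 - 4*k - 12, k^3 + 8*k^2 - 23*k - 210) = 1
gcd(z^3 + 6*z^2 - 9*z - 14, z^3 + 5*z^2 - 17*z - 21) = z^2 + 8*z + 7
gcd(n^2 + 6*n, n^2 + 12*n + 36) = n + 6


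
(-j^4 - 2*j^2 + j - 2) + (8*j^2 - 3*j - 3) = -j^4 + 6*j^2 - 2*j - 5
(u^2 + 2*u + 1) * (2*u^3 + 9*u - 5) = 2*u^5 + 4*u^4 + 11*u^3 + 13*u^2 - u - 5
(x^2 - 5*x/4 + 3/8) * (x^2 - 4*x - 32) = x^4 - 21*x^3/4 - 213*x^2/8 + 77*x/2 - 12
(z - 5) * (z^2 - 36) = z^3 - 5*z^2 - 36*z + 180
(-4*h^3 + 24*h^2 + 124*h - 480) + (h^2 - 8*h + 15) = -4*h^3 + 25*h^2 + 116*h - 465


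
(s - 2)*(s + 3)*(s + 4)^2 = s^4 + 9*s^3 + 18*s^2 - 32*s - 96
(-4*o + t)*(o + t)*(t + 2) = -4*o^2*t - 8*o^2 - 3*o*t^2 - 6*o*t + t^3 + 2*t^2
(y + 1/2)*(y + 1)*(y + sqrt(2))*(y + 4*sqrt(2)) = y^4 + 3*y^3/2 + 5*sqrt(2)*y^3 + 17*y^2/2 + 15*sqrt(2)*y^2/2 + 5*sqrt(2)*y/2 + 12*y + 4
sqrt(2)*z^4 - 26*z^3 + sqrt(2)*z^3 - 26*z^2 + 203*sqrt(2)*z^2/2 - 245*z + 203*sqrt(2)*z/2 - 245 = (z - 7*sqrt(2))*(z - 7*sqrt(2)/2)*(z - 5*sqrt(2)/2)*(sqrt(2)*z + sqrt(2))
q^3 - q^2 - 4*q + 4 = (q - 2)*(q - 1)*(q + 2)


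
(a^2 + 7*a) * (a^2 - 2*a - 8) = a^4 + 5*a^3 - 22*a^2 - 56*a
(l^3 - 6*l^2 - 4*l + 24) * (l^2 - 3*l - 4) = l^5 - 9*l^4 + 10*l^3 + 60*l^2 - 56*l - 96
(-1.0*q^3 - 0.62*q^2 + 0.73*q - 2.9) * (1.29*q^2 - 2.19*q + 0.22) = -1.29*q^5 + 1.3902*q^4 + 2.0795*q^3 - 5.4761*q^2 + 6.5116*q - 0.638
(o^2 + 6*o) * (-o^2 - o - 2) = -o^4 - 7*o^3 - 8*o^2 - 12*o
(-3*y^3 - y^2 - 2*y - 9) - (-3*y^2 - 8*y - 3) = -3*y^3 + 2*y^2 + 6*y - 6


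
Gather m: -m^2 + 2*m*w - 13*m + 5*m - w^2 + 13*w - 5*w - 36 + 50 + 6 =-m^2 + m*(2*w - 8) - w^2 + 8*w + 20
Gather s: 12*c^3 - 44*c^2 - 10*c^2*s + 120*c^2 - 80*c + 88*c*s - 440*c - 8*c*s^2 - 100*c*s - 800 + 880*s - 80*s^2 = 12*c^3 + 76*c^2 - 520*c + s^2*(-8*c - 80) + s*(-10*c^2 - 12*c + 880) - 800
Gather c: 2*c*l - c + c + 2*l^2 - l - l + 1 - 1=2*c*l + 2*l^2 - 2*l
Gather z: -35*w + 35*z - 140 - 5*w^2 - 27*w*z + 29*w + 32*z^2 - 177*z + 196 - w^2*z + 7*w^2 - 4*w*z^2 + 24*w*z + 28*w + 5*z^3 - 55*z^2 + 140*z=2*w^2 + 22*w + 5*z^3 + z^2*(-4*w - 23) + z*(-w^2 - 3*w - 2) + 56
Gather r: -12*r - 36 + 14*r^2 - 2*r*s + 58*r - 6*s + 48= 14*r^2 + r*(46 - 2*s) - 6*s + 12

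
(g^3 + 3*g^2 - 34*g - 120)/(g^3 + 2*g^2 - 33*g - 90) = (g + 4)/(g + 3)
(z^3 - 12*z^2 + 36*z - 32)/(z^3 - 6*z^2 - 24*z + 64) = (z - 2)/(z + 4)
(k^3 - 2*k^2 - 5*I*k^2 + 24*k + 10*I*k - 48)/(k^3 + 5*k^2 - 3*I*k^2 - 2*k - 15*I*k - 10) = (k^3 - k^2*(2 + 5*I) + 2*k*(12 + 5*I) - 48)/(k^3 + k^2*(5 - 3*I) - k*(2 + 15*I) - 10)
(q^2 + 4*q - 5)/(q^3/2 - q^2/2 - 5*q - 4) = 2*(-q^2 - 4*q + 5)/(-q^3 + q^2 + 10*q + 8)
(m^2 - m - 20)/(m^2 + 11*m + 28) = (m - 5)/(m + 7)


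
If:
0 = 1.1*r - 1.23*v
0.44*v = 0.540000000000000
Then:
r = 1.37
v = 1.23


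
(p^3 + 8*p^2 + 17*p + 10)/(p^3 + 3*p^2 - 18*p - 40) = (p + 1)/(p - 4)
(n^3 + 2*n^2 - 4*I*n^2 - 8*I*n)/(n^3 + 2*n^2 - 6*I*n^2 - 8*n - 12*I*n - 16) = n/(n - 2*I)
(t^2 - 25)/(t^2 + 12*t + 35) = (t - 5)/(t + 7)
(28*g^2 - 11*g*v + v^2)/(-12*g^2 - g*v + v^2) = (-7*g + v)/(3*g + v)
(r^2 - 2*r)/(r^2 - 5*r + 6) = r/(r - 3)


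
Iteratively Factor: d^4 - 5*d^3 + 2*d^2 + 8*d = (d)*(d^3 - 5*d^2 + 2*d + 8) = d*(d + 1)*(d^2 - 6*d + 8) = d*(d - 4)*(d + 1)*(d - 2)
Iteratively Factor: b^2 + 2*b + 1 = (b + 1)*(b + 1)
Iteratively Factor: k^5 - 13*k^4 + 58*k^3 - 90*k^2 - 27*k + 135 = (k - 5)*(k^4 - 8*k^3 + 18*k^2 - 27) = (k - 5)*(k - 3)*(k^3 - 5*k^2 + 3*k + 9) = (k - 5)*(k - 3)^2*(k^2 - 2*k - 3) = (k - 5)*(k - 3)^2*(k + 1)*(k - 3)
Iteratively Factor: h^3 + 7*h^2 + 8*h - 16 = (h + 4)*(h^2 + 3*h - 4) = (h - 1)*(h + 4)*(h + 4)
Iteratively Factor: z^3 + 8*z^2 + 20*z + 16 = (z + 2)*(z^2 + 6*z + 8) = (z + 2)*(z + 4)*(z + 2)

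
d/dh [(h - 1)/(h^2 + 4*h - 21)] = (h^2 + 4*h - 2*(h - 1)*(h + 2) - 21)/(h^2 + 4*h - 21)^2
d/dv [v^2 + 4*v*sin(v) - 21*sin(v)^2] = 4*v*cos(v) + 2*v + 4*sin(v) - 21*sin(2*v)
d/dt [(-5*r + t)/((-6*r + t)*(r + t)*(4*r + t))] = 2*(-77*r^3 - 5*r^2*t + 8*r*t^2 - t^3)/(576*r^6 + 1248*r^5*t + 724*r^4*t^2 + 4*r^3*t^3 - 51*r^2*t^4 - 2*r*t^5 + t^6)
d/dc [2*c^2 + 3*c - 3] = 4*c + 3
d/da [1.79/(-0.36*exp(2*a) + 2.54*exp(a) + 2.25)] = (1.2888*exp(a) - 4.5466)*exp(a)/(-0.36*exp(2*a) + 2.54*exp(a) + 2.25)^2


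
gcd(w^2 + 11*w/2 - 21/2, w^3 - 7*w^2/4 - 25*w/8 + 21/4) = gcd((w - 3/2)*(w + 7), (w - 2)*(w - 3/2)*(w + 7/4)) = w - 3/2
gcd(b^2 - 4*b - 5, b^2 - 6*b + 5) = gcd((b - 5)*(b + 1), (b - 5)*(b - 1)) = b - 5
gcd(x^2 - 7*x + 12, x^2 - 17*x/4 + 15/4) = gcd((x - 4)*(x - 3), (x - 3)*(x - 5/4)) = x - 3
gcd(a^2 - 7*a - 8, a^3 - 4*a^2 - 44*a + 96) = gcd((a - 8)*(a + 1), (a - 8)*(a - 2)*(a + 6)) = a - 8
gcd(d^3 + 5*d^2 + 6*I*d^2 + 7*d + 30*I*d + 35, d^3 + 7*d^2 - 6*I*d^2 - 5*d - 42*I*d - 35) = d - I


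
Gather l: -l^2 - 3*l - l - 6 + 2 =-l^2 - 4*l - 4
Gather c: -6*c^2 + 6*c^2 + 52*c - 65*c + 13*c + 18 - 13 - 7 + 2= 0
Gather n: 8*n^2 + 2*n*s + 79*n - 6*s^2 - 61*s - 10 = 8*n^2 + n*(2*s + 79) - 6*s^2 - 61*s - 10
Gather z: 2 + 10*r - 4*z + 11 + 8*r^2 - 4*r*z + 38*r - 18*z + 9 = 8*r^2 + 48*r + z*(-4*r - 22) + 22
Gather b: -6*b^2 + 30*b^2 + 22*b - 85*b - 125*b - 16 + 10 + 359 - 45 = 24*b^2 - 188*b + 308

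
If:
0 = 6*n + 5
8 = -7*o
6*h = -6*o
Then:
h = 8/7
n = -5/6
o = -8/7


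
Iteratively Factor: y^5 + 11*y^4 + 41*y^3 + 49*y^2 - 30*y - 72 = (y + 3)*(y^4 + 8*y^3 + 17*y^2 - 2*y - 24) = (y + 2)*(y + 3)*(y^3 + 6*y^2 + 5*y - 12) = (y - 1)*(y + 2)*(y + 3)*(y^2 + 7*y + 12) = (y - 1)*(y + 2)*(y + 3)*(y + 4)*(y + 3)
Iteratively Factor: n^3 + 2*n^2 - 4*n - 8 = (n - 2)*(n^2 + 4*n + 4) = (n - 2)*(n + 2)*(n + 2)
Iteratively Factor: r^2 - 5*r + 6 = (r - 2)*(r - 3)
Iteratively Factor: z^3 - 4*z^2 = (z)*(z^2 - 4*z) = z^2*(z - 4)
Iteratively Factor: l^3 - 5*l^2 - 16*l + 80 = (l - 5)*(l^2 - 16) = (l - 5)*(l - 4)*(l + 4)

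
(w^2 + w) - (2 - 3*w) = w^2 + 4*w - 2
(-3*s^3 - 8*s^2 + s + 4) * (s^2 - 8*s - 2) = -3*s^5 + 16*s^4 + 71*s^3 + 12*s^2 - 34*s - 8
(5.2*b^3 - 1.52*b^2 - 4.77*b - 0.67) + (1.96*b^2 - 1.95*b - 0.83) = 5.2*b^3 + 0.44*b^2 - 6.72*b - 1.5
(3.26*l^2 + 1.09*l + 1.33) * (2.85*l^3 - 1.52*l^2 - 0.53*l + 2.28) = 9.291*l^5 - 1.8487*l^4 + 0.4059*l^3 + 4.8335*l^2 + 1.7803*l + 3.0324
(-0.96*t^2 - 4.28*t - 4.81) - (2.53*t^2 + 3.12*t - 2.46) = -3.49*t^2 - 7.4*t - 2.35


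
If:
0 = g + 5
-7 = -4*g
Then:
No Solution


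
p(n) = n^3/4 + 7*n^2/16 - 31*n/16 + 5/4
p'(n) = 3*n^2/4 + 7*n/8 - 31/16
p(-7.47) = -64.07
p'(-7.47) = 33.38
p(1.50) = 0.17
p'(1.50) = 1.06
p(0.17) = 0.93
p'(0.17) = -1.77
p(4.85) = 30.67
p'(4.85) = 19.95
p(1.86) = 0.77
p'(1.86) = 2.28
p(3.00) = 6.12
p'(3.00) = 7.44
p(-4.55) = -4.43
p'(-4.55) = 9.61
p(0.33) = 0.67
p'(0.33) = -1.57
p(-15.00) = -715.00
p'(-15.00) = 153.69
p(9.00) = 201.50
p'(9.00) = 66.69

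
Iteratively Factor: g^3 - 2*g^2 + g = (g - 1)*(g^2 - g) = (g - 1)^2*(g)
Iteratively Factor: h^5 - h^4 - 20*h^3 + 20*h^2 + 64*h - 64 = (h + 2)*(h^4 - 3*h^3 - 14*h^2 + 48*h - 32) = (h - 1)*(h + 2)*(h^3 - 2*h^2 - 16*h + 32) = (h - 1)*(h + 2)*(h + 4)*(h^2 - 6*h + 8) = (h - 2)*(h - 1)*(h + 2)*(h + 4)*(h - 4)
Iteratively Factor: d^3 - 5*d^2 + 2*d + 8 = (d - 2)*(d^2 - 3*d - 4) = (d - 4)*(d - 2)*(d + 1)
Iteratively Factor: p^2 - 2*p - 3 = (p - 3)*(p + 1)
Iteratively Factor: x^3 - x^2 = (x)*(x^2 - x) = x*(x - 1)*(x)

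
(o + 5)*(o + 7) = o^2 + 12*o + 35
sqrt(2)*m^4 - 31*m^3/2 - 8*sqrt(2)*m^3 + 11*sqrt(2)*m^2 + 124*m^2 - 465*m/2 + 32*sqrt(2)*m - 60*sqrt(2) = (m - 5)*(m - 3)*(m - 8*sqrt(2))*(sqrt(2)*m + 1/2)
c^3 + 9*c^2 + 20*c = c*(c + 4)*(c + 5)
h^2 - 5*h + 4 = (h - 4)*(h - 1)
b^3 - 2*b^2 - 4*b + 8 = (b - 2)^2*(b + 2)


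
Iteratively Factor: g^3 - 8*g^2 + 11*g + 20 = (g - 5)*(g^2 - 3*g - 4) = (g - 5)*(g - 4)*(g + 1)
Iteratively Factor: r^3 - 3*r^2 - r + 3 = (r - 3)*(r^2 - 1) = (r - 3)*(r + 1)*(r - 1)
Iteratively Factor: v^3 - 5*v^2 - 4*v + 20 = (v - 5)*(v^2 - 4) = (v - 5)*(v + 2)*(v - 2)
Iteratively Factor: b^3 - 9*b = (b - 3)*(b^2 + 3*b) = (b - 3)*(b + 3)*(b)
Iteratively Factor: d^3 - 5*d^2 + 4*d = (d - 4)*(d^2 - d) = (d - 4)*(d - 1)*(d)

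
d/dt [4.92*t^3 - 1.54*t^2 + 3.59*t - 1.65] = 14.76*t^2 - 3.08*t + 3.59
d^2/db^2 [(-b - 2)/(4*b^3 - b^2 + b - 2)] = 2*(-(b + 2)*(12*b^2 - 2*b + 1)^2 + (12*b^2 - 2*b + (b + 2)*(12*b - 1) + 1)*(4*b^3 - b^2 + b - 2))/(4*b^3 - b^2 + b - 2)^3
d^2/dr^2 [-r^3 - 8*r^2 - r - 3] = -6*r - 16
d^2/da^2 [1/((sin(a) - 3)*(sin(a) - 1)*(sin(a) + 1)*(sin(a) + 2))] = (16*sin(a)^8 - 23*sin(a)^7 - 95*sin(a)^6 + 106*sin(a)^5 + 212*sin(a)^4 - 83*sin(a)^3 - 47*sin(a)^2 - 86)/((sin(a) - 3)^3*(sin(a) + 2)^3*cos(a)^6)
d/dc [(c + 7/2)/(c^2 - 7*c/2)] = (-4*c^2 - 28*c + 49)/(c^2*(4*c^2 - 28*c + 49))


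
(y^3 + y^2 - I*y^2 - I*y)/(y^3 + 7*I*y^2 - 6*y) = (y^2 + y - I*y - I)/(y^2 + 7*I*y - 6)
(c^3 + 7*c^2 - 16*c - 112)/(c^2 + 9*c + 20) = (c^2 + 3*c - 28)/(c + 5)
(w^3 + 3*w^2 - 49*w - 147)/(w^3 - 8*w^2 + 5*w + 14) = (w^2 + 10*w + 21)/(w^2 - w - 2)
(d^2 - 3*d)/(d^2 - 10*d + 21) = d/(d - 7)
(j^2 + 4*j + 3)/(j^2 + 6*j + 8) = (j^2 + 4*j + 3)/(j^2 + 6*j + 8)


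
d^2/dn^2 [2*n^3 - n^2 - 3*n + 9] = 12*n - 2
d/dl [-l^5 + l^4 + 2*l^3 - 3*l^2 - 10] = l*(-5*l^3 + 4*l^2 + 6*l - 6)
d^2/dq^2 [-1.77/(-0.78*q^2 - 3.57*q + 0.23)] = (-2.153736*q^2 - 9.857484*q + 1.77*(1.56*q + 3.57)*(3.12*q + 7.14) + 0.635076)/(0.78*q^2 + 3.57*q - 0.23)^3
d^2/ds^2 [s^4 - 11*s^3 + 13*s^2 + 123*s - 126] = 12*s^2 - 66*s + 26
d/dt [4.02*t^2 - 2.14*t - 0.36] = 8.04*t - 2.14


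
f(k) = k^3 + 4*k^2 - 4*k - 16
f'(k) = 3*k^2 + 8*k - 4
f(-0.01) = -15.96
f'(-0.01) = -4.08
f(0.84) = -15.94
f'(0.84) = 4.84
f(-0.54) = -12.83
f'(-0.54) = -7.45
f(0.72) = -16.43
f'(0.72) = 3.32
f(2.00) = 0.00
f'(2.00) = 24.00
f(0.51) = -16.87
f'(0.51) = 0.86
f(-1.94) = -0.49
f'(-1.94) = -8.23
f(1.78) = -4.81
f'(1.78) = 19.75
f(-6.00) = -64.00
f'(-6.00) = 56.00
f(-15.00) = -2431.00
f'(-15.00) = 551.00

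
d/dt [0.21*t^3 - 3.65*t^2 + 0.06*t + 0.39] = 0.63*t^2 - 7.3*t + 0.06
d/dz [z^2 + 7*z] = 2*z + 7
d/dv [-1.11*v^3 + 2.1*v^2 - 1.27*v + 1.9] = -3.33*v^2 + 4.2*v - 1.27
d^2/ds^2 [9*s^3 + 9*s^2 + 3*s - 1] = 54*s + 18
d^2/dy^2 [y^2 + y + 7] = 2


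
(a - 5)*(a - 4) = a^2 - 9*a + 20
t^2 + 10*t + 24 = (t + 4)*(t + 6)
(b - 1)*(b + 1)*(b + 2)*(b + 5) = b^4 + 7*b^3 + 9*b^2 - 7*b - 10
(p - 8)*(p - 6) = p^2 - 14*p + 48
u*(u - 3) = u^2 - 3*u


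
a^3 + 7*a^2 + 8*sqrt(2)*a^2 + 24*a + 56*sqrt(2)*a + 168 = (a + 7)*(a + 2*sqrt(2))*(a + 6*sqrt(2))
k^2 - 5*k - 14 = (k - 7)*(k + 2)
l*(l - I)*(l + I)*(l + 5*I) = l^4 + 5*I*l^3 + l^2 + 5*I*l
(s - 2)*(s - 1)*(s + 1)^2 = s^4 - s^3 - 3*s^2 + s + 2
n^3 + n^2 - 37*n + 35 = (n - 5)*(n - 1)*(n + 7)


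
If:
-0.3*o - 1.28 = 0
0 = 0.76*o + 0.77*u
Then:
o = -4.27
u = 4.21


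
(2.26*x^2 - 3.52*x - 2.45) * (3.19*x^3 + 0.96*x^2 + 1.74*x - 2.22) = 7.2094*x^5 - 9.0592*x^4 - 7.2623*x^3 - 13.494*x^2 + 3.5514*x + 5.439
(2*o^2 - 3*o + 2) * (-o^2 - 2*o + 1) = -2*o^4 - o^3 + 6*o^2 - 7*o + 2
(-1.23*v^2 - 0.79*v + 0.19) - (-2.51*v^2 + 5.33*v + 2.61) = 1.28*v^2 - 6.12*v - 2.42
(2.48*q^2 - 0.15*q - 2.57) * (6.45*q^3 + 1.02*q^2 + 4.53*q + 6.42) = 15.996*q^5 + 1.5621*q^4 - 5.4951*q^3 + 12.6207*q^2 - 12.6051*q - 16.4994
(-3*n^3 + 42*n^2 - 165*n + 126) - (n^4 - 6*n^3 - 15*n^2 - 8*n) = -n^4 + 3*n^3 + 57*n^2 - 157*n + 126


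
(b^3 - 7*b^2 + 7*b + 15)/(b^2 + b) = b - 8 + 15/b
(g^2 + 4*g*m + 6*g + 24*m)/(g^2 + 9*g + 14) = (g^2 + 4*g*m + 6*g + 24*m)/(g^2 + 9*g + 14)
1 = 1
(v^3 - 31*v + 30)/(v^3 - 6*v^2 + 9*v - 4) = (v^2 + v - 30)/(v^2 - 5*v + 4)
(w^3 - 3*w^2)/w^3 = (w - 3)/w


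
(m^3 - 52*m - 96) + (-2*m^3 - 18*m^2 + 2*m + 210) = -m^3 - 18*m^2 - 50*m + 114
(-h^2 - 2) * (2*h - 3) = -2*h^3 + 3*h^2 - 4*h + 6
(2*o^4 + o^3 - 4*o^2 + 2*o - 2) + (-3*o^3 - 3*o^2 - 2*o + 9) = 2*o^4 - 2*o^3 - 7*o^2 + 7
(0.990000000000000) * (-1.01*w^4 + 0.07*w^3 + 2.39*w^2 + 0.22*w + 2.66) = -0.9999*w^4 + 0.0693*w^3 + 2.3661*w^2 + 0.2178*w + 2.6334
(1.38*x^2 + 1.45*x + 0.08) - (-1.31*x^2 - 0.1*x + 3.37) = 2.69*x^2 + 1.55*x - 3.29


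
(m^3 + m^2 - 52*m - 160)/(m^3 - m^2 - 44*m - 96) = (m + 5)/(m + 3)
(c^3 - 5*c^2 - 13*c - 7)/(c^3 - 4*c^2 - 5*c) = (c^2 - 6*c - 7)/(c*(c - 5))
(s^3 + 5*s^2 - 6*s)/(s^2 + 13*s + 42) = s*(s - 1)/(s + 7)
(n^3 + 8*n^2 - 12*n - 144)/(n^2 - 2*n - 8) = (n^2 + 12*n + 36)/(n + 2)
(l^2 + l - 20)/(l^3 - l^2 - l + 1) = (l^2 + l - 20)/(l^3 - l^2 - l + 1)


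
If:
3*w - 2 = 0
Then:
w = 2/3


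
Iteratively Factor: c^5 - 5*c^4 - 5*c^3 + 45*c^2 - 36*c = (c - 1)*(c^4 - 4*c^3 - 9*c^2 + 36*c) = c*(c - 1)*(c^3 - 4*c^2 - 9*c + 36) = c*(c - 1)*(c + 3)*(c^2 - 7*c + 12) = c*(c - 3)*(c - 1)*(c + 3)*(c - 4)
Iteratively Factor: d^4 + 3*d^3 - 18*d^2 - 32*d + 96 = (d + 4)*(d^3 - d^2 - 14*d + 24) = (d - 2)*(d + 4)*(d^2 + d - 12) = (d - 3)*(d - 2)*(d + 4)*(d + 4)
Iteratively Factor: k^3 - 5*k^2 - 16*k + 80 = (k + 4)*(k^2 - 9*k + 20) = (k - 5)*(k + 4)*(k - 4)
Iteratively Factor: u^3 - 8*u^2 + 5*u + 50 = (u - 5)*(u^2 - 3*u - 10) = (u - 5)^2*(u + 2)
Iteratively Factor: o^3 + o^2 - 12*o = (o + 4)*(o^2 - 3*o) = o*(o + 4)*(o - 3)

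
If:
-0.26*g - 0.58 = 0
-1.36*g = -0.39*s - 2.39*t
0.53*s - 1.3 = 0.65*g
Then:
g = -2.23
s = -0.28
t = -1.22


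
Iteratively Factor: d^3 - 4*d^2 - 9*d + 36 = (d - 3)*(d^2 - d - 12) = (d - 3)*(d + 3)*(d - 4)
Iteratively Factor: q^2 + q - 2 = (q - 1)*(q + 2)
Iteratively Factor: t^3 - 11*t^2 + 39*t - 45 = (t - 3)*(t^2 - 8*t + 15) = (t - 5)*(t - 3)*(t - 3)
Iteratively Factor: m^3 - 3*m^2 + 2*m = (m - 2)*(m^2 - m) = m*(m - 2)*(m - 1)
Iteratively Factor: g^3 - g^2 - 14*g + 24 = (g - 3)*(g^2 + 2*g - 8) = (g - 3)*(g - 2)*(g + 4)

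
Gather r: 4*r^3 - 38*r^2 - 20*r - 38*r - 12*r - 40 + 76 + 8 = 4*r^3 - 38*r^2 - 70*r + 44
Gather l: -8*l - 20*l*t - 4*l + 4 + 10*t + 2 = l*(-20*t - 12) + 10*t + 6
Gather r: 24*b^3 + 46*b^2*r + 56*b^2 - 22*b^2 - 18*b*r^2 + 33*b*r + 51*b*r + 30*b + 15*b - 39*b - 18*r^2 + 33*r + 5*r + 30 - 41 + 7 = 24*b^3 + 34*b^2 + 6*b + r^2*(-18*b - 18) + r*(46*b^2 + 84*b + 38) - 4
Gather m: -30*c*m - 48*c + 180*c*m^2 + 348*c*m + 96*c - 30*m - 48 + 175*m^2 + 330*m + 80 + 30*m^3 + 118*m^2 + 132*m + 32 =48*c + 30*m^3 + m^2*(180*c + 293) + m*(318*c + 432) + 64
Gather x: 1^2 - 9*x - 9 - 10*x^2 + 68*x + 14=-10*x^2 + 59*x + 6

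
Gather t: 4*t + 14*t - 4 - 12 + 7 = 18*t - 9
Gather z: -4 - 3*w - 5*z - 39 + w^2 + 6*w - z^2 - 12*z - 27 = w^2 + 3*w - z^2 - 17*z - 70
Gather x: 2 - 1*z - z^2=-z^2 - z + 2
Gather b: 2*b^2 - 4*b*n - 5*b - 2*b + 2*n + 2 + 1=2*b^2 + b*(-4*n - 7) + 2*n + 3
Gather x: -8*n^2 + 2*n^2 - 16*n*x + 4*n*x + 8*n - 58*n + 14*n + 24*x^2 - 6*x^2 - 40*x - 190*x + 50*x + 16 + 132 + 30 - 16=-6*n^2 - 36*n + 18*x^2 + x*(-12*n - 180) + 162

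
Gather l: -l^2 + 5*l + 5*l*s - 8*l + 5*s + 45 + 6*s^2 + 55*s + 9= -l^2 + l*(5*s - 3) + 6*s^2 + 60*s + 54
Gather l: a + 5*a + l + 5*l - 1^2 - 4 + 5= 6*a + 6*l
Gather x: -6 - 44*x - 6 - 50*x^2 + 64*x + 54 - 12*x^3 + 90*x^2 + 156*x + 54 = -12*x^3 + 40*x^2 + 176*x + 96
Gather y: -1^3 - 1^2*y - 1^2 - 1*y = -2*y - 2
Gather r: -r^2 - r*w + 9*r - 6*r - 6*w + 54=-r^2 + r*(3 - w) - 6*w + 54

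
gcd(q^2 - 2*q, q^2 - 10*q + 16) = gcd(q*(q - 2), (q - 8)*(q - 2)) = q - 2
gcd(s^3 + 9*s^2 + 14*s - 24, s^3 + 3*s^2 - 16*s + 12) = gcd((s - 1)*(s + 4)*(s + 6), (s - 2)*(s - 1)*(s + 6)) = s^2 + 5*s - 6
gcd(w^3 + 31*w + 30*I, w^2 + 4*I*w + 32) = 1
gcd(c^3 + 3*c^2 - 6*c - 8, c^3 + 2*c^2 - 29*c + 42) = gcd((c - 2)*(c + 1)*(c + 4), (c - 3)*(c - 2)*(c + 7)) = c - 2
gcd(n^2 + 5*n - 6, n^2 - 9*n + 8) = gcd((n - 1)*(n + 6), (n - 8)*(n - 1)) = n - 1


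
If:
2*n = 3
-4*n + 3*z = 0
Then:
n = 3/2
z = 2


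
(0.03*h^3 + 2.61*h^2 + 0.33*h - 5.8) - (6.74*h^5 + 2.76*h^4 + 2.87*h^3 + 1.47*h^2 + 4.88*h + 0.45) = -6.74*h^5 - 2.76*h^4 - 2.84*h^3 + 1.14*h^2 - 4.55*h - 6.25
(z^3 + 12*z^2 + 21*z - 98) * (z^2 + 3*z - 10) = z^5 + 15*z^4 + 47*z^3 - 155*z^2 - 504*z + 980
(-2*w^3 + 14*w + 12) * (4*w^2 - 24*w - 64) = -8*w^5 + 48*w^4 + 184*w^3 - 288*w^2 - 1184*w - 768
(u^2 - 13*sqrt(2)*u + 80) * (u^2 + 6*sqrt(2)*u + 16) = u^4 - 7*sqrt(2)*u^3 - 60*u^2 + 272*sqrt(2)*u + 1280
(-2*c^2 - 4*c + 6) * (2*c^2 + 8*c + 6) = -4*c^4 - 24*c^3 - 32*c^2 + 24*c + 36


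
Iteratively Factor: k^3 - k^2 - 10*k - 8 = (k + 1)*(k^2 - 2*k - 8) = (k + 1)*(k + 2)*(k - 4)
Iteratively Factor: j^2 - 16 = (j - 4)*(j + 4)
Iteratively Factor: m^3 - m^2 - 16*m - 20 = (m - 5)*(m^2 + 4*m + 4) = (m - 5)*(m + 2)*(m + 2)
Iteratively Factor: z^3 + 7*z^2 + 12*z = (z + 3)*(z^2 + 4*z) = (z + 3)*(z + 4)*(z)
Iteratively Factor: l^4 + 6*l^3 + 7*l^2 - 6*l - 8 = (l - 1)*(l^3 + 7*l^2 + 14*l + 8) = (l - 1)*(l + 1)*(l^2 + 6*l + 8) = (l - 1)*(l + 1)*(l + 4)*(l + 2)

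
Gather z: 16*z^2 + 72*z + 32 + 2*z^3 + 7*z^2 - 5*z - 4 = 2*z^3 + 23*z^2 + 67*z + 28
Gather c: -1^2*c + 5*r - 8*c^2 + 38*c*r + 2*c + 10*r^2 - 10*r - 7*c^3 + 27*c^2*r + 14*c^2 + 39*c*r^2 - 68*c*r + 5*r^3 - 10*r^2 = -7*c^3 + c^2*(27*r + 6) + c*(39*r^2 - 30*r + 1) + 5*r^3 - 5*r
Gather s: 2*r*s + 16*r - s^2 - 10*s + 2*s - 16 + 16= 16*r - s^2 + s*(2*r - 8)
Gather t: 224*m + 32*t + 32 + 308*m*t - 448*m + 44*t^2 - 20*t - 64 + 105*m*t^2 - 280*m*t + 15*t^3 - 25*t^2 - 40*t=-224*m + 15*t^3 + t^2*(105*m + 19) + t*(28*m - 28) - 32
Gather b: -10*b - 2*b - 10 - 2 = -12*b - 12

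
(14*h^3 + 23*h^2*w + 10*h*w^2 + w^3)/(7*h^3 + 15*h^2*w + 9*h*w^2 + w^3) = (2*h + w)/(h + w)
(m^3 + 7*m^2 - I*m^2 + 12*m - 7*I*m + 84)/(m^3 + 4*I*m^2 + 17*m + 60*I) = (m + 7)/(m + 5*I)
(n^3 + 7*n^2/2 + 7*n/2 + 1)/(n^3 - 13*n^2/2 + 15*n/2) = (2*n^3 + 7*n^2 + 7*n + 2)/(n*(2*n^2 - 13*n + 15))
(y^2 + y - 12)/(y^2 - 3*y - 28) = (y - 3)/(y - 7)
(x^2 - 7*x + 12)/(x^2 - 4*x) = (x - 3)/x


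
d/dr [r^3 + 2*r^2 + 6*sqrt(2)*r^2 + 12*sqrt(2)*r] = 3*r^2 + 4*r + 12*sqrt(2)*r + 12*sqrt(2)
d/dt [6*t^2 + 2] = 12*t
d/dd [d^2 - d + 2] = 2*d - 1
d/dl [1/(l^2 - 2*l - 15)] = 2*(1 - l)/(-l^2 + 2*l + 15)^2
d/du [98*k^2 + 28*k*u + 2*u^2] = 28*k + 4*u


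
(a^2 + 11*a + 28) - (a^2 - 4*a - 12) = 15*a + 40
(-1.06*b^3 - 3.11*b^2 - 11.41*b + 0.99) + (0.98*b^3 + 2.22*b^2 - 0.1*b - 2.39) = -0.0800000000000001*b^3 - 0.89*b^2 - 11.51*b - 1.4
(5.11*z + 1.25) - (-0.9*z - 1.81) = 6.01*z + 3.06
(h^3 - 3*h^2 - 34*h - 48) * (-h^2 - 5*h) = -h^5 - 2*h^4 + 49*h^3 + 218*h^2 + 240*h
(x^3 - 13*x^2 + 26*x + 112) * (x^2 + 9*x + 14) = x^5 - 4*x^4 - 77*x^3 + 164*x^2 + 1372*x + 1568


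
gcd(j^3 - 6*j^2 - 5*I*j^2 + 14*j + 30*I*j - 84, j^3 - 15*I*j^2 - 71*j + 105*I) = j - 7*I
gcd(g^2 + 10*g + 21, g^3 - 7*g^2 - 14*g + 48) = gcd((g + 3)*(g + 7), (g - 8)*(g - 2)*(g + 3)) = g + 3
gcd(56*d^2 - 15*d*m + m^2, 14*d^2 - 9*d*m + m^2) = 7*d - m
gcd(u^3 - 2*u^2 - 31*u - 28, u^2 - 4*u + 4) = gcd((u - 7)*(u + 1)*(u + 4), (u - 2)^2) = 1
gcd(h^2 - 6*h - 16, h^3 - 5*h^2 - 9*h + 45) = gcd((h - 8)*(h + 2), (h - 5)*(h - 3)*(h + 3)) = 1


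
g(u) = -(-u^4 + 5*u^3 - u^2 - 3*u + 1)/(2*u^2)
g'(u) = -(-4*u^3 + 15*u^2 - 2*u - 3)/(2*u^2) + (-u^4 + 5*u^3 - u^2 - 3*u + 1)/u^3 = u - 5/2 - 3/(2*u^2) + u^(-3)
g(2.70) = -2.12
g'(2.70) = 0.05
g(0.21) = -4.20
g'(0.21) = 71.68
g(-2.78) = 10.71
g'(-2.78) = -5.52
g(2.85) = -2.10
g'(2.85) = 0.21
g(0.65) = 0.21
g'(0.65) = -1.76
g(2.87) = -2.09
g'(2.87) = 0.23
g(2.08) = -1.93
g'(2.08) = -0.66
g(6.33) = 4.93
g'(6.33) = 3.80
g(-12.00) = 102.37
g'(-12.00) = -14.51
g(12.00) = 42.62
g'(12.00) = 9.49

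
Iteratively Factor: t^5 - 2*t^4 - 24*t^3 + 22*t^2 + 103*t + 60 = (t + 1)*(t^4 - 3*t^3 - 21*t^2 + 43*t + 60) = (t - 5)*(t + 1)*(t^3 + 2*t^2 - 11*t - 12) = (t - 5)*(t + 1)*(t + 4)*(t^2 - 2*t - 3) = (t - 5)*(t + 1)^2*(t + 4)*(t - 3)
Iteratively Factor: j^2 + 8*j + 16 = (j + 4)*(j + 4)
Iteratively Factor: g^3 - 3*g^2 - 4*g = (g - 4)*(g^2 + g) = (g - 4)*(g + 1)*(g)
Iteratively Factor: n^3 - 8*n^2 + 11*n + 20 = (n + 1)*(n^2 - 9*n + 20) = (n - 5)*(n + 1)*(n - 4)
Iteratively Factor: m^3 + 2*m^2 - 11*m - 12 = (m + 4)*(m^2 - 2*m - 3) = (m - 3)*(m + 4)*(m + 1)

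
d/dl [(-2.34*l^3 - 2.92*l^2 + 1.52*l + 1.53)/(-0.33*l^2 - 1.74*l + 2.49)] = (0.7722*l^4 + 8.1432*l^3 - 11.8974*l^2 - 13.5318*l + 6.447)/(0.1089*l^4 + 1.1484*l^3 + 1.3842*l^2 - 8.6652*l + 6.2001)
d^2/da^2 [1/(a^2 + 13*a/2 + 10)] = 4*(-4*a^2 - 26*a + (4*a + 13)^2 - 40)/(2*a^2 + 13*a + 20)^3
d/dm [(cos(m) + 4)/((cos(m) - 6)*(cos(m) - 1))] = (cos(m)^2 + 8*cos(m) - 34)*sin(m)/((cos(m) - 6)^2*(cos(m) - 1)^2)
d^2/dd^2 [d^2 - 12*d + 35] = 2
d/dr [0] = 0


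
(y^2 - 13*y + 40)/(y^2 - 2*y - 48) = (y - 5)/(y + 6)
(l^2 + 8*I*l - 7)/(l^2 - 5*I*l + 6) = (l + 7*I)/(l - 6*I)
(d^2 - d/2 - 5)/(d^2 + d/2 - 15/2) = (d + 2)/(d + 3)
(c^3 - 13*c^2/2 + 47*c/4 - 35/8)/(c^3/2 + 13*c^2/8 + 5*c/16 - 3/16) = 2*(8*c^3 - 52*c^2 + 94*c - 35)/(8*c^3 + 26*c^2 + 5*c - 3)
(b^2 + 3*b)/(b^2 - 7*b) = (b + 3)/(b - 7)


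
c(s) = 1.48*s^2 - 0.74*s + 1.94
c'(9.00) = 25.90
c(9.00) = 115.16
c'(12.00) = 34.78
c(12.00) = 206.18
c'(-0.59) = -2.49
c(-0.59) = 2.89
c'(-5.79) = -17.88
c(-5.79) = 55.84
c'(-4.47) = -13.97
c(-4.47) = 34.82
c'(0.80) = 1.63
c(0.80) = 2.30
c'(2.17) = 5.68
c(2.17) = 7.30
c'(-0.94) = -3.52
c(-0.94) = 3.94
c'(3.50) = 9.62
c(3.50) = 17.48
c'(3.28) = 8.97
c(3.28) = 15.44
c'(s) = 2.96*s - 0.74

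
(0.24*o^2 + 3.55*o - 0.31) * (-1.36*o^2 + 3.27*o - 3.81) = -0.3264*o^4 - 4.0432*o^3 + 11.1157*o^2 - 14.5392*o + 1.1811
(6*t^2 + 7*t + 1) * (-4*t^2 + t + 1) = -24*t^4 - 22*t^3 + 9*t^2 + 8*t + 1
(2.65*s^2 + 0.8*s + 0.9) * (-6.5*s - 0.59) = -17.225*s^3 - 6.7635*s^2 - 6.322*s - 0.531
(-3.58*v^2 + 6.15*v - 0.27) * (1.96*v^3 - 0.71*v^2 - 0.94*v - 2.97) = -7.0168*v^5 + 14.5958*v^4 - 1.5305*v^3 + 5.0433*v^2 - 18.0117*v + 0.8019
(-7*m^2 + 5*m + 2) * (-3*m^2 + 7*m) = 21*m^4 - 64*m^3 + 29*m^2 + 14*m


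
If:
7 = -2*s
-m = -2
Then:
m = 2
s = -7/2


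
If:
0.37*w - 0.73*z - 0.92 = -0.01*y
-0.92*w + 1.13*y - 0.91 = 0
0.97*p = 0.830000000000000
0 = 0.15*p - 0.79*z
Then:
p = 0.86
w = 2.73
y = 3.02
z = 0.16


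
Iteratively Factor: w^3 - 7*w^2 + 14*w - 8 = (w - 2)*(w^2 - 5*w + 4) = (w - 4)*(w - 2)*(w - 1)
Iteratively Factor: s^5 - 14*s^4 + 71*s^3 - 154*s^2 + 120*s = (s - 4)*(s^4 - 10*s^3 + 31*s^2 - 30*s) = (s - 4)*(s - 2)*(s^3 - 8*s^2 + 15*s) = (s - 4)*(s - 3)*(s - 2)*(s^2 - 5*s) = (s - 5)*(s - 4)*(s - 3)*(s - 2)*(s)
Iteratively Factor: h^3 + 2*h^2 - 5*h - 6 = (h + 1)*(h^2 + h - 6) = (h - 2)*(h + 1)*(h + 3)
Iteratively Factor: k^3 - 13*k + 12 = (k - 1)*(k^2 + k - 12) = (k - 1)*(k + 4)*(k - 3)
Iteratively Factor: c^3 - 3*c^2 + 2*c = (c)*(c^2 - 3*c + 2) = c*(c - 1)*(c - 2)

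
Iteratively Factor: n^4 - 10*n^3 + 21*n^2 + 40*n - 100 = (n - 2)*(n^3 - 8*n^2 + 5*n + 50) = (n - 5)*(n - 2)*(n^2 - 3*n - 10) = (n - 5)*(n - 2)*(n + 2)*(n - 5)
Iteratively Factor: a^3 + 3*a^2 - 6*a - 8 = (a + 4)*(a^2 - a - 2) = (a + 1)*(a + 4)*(a - 2)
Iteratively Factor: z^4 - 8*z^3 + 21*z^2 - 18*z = (z)*(z^3 - 8*z^2 + 21*z - 18) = z*(z - 3)*(z^2 - 5*z + 6) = z*(z - 3)^2*(z - 2)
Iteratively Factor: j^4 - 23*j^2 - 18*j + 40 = (j - 1)*(j^3 + j^2 - 22*j - 40) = (j - 1)*(j + 2)*(j^2 - j - 20) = (j - 1)*(j + 2)*(j + 4)*(j - 5)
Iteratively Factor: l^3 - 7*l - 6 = (l + 2)*(l^2 - 2*l - 3) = (l + 1)*(l + 2)*(l - 3)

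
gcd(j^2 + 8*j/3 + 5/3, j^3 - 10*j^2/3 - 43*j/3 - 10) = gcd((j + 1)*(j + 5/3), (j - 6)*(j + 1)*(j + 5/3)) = j^2 + 8*j/3 + 5/3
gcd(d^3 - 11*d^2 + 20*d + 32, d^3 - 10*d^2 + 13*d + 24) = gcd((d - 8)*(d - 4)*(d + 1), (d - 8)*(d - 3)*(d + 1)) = d^2 - 7*d - 8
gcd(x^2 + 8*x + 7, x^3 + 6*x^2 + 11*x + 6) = x + 1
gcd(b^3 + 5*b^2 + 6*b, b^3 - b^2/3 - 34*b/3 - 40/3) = b + 2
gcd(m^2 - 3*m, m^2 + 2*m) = m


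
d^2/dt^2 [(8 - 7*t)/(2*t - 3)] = -20/(2*t - 3)^3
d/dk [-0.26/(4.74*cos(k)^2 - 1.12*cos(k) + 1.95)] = (0.2912 - 2.4648*cos(k))*sin(k)/(4.74*cos(k)^2 - 1.12*cos(k) + 1.95)^2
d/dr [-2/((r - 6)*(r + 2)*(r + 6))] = 2*(3*r^2 + 4*r - 36)/(r^6 + 4*r^5 - 68*r^4 - 288*r^3 + 1008*r^2 + 5184*r + 5184)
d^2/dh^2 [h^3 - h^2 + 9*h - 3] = 6*h - 2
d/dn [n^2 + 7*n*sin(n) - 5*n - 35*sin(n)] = 7*n*cos(n) + 2*n + 7*sin(n) - 35*cos(n) - 5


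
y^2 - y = y*(y - 1)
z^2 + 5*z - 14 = (z - 2)*(z + 7)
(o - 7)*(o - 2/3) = o^2 - 23*o/3 + 14/3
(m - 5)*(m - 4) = m^2 - 9*m + 20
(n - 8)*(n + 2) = n^2 - 6*n - 16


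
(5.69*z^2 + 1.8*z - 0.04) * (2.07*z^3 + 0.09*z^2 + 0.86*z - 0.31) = 11.7783*z^5 + 4.2381*z^4 + 4.9726*z^3 - 0.2195*z^2 - 0.5924*z + 0.0124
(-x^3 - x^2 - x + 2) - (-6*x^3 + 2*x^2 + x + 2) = 5*x^3 - 3*x^2 - 2*x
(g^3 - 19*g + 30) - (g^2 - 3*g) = g^3 - g^2 - 16*g + 30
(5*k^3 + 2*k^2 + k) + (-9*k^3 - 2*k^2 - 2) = -4*k^3 + k - 2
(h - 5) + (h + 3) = 2*h - 2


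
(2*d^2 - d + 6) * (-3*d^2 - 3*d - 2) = -6*d^4 - 3*d^3 - 19*d^2 - 16*d - 12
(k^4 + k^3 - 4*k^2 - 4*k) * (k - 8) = k^5 - 7*k^4 - 12*k^3 + 28*k^2 + 32*k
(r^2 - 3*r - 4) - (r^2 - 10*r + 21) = 7*r - 25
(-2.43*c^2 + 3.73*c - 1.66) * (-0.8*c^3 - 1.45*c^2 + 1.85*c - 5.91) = 1.944*c^5 + 0.5395*c^4 - 8.576*c^3 + 23.6688*c^2 - 25.1153*c + 9.8106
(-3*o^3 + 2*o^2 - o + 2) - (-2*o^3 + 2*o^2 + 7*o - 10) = -o^3 - 8*o + 12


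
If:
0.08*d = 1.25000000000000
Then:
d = 15.62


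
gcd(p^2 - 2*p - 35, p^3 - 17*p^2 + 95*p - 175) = p - 7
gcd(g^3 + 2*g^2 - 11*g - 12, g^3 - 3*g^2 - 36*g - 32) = g^2 + 5*g + 4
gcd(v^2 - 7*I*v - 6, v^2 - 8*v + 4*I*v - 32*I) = 1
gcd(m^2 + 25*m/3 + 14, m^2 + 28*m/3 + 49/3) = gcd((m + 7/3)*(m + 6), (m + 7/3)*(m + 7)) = m + 7/3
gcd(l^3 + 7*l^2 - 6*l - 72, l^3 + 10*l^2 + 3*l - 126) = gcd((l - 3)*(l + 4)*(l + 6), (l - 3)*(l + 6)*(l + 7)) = l^2 + 3*l - 18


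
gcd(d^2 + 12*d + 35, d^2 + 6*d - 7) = d + 7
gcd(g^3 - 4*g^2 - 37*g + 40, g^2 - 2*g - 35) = g + 5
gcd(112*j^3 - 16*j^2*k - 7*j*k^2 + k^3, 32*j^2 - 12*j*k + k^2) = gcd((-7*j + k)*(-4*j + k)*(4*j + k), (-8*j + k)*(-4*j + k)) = 4*j - k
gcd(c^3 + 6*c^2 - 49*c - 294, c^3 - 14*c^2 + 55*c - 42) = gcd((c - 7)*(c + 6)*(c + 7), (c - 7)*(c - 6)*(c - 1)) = c - 7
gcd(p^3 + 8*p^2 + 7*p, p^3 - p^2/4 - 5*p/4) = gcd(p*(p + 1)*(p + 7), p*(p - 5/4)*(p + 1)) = p^2 + p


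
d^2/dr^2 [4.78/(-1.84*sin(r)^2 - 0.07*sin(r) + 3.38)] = (64.732672*sin(r)^4 + 1.846992*sin(r)^3 + 21.835518*sin(r)^2 - 2.563036*sin(r) - 59.502396)/(1.84*sin(r)^2 + 0.07*sin(r) - 3.38)^3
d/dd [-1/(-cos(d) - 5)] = sin(d)/(cos(d) + 5)^2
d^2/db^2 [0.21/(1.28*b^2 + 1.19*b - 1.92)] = (-0.688128*b^2 - 0.639744*b + 0.21*(2.56*b + 1.19)*(5.12*b + 2.38) + 1.032192)/(1.28*b^2 + 1.19*b - 1.92)^3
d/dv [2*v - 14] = 2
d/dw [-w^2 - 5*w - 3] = -2*w - 5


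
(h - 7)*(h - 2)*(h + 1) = h^3 - 8*h^2 + 5*h + 14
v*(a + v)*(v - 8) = a*v^2 - 8*a*v + v^3 - 8*v^2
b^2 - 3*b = b*(b - 3)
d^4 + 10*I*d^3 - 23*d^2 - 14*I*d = d*(d + I)*(d + 2*I)*(d + 7*I)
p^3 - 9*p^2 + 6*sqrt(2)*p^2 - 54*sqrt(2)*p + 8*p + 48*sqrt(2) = (p - 8)*(p - 1)*(p + 6*sqrt(2))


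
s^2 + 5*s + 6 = (s + 2)*(s + 3)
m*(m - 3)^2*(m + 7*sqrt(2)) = m^4 - 6*m^3 + 7*sqrt(2)*m^3 - 42*sqrt(2)*m^2 + 9*m^2 + 63*sqrt(2)*m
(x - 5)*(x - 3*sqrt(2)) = x^2 - 5*x - 3*sqrt(2)*x + 15*sqrt(2)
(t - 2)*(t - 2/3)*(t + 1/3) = t^3 - 7*t^2/3 + 4*t/9 + 4/9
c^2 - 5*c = c*(c - 5)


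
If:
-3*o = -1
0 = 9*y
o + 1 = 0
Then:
No Solution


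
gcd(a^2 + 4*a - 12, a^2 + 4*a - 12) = a^2 + 4*a - 12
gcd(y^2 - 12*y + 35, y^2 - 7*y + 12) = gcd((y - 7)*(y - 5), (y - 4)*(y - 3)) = 1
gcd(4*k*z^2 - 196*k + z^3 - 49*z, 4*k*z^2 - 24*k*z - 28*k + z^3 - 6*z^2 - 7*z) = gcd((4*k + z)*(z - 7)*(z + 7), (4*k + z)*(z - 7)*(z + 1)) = 4*k*z - 28*k + z^2 - 7*z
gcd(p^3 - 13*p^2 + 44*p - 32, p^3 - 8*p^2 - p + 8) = p^2 - 9*p + 8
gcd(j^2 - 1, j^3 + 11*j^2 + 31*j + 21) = j + 1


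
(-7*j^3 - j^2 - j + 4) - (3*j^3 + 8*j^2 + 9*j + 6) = -10*j^3 - 9*j^2 - 10*j - 2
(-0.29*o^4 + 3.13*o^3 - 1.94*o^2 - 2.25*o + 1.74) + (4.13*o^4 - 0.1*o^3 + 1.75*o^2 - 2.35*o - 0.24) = 3.84*o^4 + 3.03*o^3 - 0.19*o^2 - 4.6*o + 1.5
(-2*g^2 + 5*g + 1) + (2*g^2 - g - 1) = 4*g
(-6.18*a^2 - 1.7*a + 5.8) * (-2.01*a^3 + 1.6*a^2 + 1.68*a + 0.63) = 12.4218*a^5 - 6.471*a^4 - 24.7604*a^3 + 2.5306*a^2 + 8.673*a + 3.654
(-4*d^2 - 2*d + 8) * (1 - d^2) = 4*d^4 + 2*d^3 - 12*d^2 - 2*d + 8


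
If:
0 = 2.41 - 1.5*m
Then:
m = 1.61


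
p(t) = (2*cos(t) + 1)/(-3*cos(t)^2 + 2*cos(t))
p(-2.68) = 0.19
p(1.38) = 5.08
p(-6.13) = -3.12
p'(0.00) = 0.00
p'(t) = (-6*sin(t)*cos(t) + 2*sin(t))*(2*cos(t) + 1)/(-3*cos(t)^2 + 2*cos(t))^2 - 2*sin(t)/(-3*cos(t)^2 + 2*cos(t)) = 2*(-3*sin(t) + sin(t)/cos(t)^2 - 3*tan(t))/(3*cos(t) - 2)^2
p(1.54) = 18.07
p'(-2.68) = -0.06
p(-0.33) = -3.65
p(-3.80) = 0.17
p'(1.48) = 57.06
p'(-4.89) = 10.98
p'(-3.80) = 0.15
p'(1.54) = 524.23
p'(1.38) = 8.62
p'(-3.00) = -0.01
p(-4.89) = 5.21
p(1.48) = 7.54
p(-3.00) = 0.20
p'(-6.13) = -1.64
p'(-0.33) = 4.66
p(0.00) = -3.00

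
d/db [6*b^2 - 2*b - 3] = 12*b - 2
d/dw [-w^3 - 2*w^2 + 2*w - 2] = -3*w^2 - 4*w + 2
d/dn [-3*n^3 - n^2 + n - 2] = -9*n^2 - 2*n + 1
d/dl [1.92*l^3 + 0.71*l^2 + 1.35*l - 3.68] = 5.76*l^2 + 1.42*l + 1.35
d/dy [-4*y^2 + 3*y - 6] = 3 - 8*y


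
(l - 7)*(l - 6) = l^2 - 13*l + 42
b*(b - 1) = b^2 - b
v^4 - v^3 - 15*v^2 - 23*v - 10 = (v - 5)*(v + 1)^2*(v + 2)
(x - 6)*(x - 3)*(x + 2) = x^3 - 7*x^2 + 36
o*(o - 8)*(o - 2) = o^3 - 10*o^2 + 16*o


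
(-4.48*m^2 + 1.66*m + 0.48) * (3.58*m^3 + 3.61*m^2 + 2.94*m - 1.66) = -16.0384*m^5 - 10.23*m^4 - 5.4602*m^3 + 14.05*m^2 - 1.3444*m - 0.7968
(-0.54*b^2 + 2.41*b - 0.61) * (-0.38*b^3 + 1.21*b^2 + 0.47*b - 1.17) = 0.2052*b^5 - 1.5692*b^4 + 2.8941*b^3 + 1.0264*b^2 - 3.1064*b + 0.7137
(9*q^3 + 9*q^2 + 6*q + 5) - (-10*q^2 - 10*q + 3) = 9*q^3 + 19*q^2 + 16*q + 2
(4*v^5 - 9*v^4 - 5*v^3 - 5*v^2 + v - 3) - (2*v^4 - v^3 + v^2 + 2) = 4*v^5 - 11*v^4 - 4*v^3 - 6*v^2 + v - 5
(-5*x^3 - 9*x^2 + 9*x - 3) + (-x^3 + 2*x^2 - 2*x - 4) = -6*x^3 - 7*x^2 + 7*x - 7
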